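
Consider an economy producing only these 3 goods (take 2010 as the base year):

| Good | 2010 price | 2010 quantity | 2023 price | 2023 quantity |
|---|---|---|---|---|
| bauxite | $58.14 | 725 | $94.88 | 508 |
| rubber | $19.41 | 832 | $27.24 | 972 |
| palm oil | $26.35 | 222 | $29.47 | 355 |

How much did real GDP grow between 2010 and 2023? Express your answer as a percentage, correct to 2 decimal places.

Real GDP 2010 = Nominal GDP 2010 = 58.14·725 + 19.41·832 + 26.35·222 = 64150.32.
Real GDP 2023 (at 2010 prices) = 58.14·508 + 19.41·972 + 26.35·355 = 57755.89.
Real growth = 57755.89/64150.32 − 1 = -0.0997.

-9.97%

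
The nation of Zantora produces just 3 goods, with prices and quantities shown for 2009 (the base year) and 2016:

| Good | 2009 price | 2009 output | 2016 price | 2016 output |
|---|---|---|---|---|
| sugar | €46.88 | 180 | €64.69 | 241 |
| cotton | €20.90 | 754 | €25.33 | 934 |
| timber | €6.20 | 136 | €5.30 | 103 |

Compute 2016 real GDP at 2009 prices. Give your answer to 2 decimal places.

€31457.28

Real GDP 2016 = Σ (p_2009 × q_2016) = 46.88·241 + 20.90·934 + 6.20·103 = 31457.28.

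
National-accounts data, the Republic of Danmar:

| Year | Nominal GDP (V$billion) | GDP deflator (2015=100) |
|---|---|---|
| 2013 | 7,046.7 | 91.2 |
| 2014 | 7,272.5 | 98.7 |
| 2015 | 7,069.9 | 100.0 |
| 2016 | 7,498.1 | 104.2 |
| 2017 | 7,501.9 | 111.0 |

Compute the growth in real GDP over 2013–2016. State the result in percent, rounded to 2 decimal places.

Real GDP 2013 = 7046.7/0.912 = 7726.64.
Real GDP 2016 = 7498.1/1.042 = 7195.87.
Change = 7195.87/7726.64 − 1 = -0.0687.

-6.87%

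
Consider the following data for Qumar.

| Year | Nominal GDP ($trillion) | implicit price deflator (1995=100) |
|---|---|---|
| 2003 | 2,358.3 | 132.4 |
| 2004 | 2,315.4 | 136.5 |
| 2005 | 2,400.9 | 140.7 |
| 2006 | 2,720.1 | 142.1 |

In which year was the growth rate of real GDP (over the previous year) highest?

2004: real = 2315.4/1.365 = 1696.26; growth vs 2003 (1781.19) = -4.77%.
2005: real = 2400.9/1.407 = 1706.40; growth vs 2004 (1696.26) = 0.60%.
2006: real = 2720.1/1.421 = 1914.22; growth vs 2005 (1706.40) = 12.18%.

2006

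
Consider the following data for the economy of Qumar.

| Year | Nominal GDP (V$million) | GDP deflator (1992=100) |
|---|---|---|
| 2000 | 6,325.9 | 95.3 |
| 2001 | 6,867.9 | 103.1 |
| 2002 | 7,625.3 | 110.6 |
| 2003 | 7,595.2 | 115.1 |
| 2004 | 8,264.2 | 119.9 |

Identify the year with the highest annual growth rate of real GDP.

2004

2001: real = 6867.9/1.031 = 6661.40; growth vs 2000 (6637.88) = 0.35%.
2002: real = 7625.3/1.106 = 6894.48; growth vs 2001 (6661.40) = 3.50%.
2003: real = 7595.2/1.151 = 6598.78; growth vs 2002 (6894.48) = -4.29%.
2004: real = 8264.2/1.199 = 6892.58; growth vs 2003 (6598.78) = 4.45%.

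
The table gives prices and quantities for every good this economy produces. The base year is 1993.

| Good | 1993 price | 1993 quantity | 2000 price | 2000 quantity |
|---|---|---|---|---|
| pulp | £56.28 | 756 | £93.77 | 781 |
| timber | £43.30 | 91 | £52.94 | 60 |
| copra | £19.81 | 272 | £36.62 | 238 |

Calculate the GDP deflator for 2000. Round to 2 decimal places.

166.04

Nominal GDP 2000 = 93.77·781 + 52.94·60 + 36.62·238 = 85126.33.
Real GDP 2000 (at 1993 prices) = 56.28·781 + 43.30·60 + 19.81·238 = 51267.46.
Deflator = Nominal/Real × 100 = 85126.33/51267.46 × 100 = 166.044.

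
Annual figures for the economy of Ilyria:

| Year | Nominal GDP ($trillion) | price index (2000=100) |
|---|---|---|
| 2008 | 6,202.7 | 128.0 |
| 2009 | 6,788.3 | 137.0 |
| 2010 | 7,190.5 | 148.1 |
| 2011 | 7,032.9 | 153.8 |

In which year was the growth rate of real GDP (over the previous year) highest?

2009

2009: real = 6788.3/1.370 = 4954.96; growth vs 2008 (4845.86) = 2.25%.
2010: real = 7190.5/1.481 = 4855.17; growth vs 2009 (4954.96) = -2.01%.
2011: real = 7032.9/1.538 = 4572.76; growth vs 2010 (4855.17) = -5.82%.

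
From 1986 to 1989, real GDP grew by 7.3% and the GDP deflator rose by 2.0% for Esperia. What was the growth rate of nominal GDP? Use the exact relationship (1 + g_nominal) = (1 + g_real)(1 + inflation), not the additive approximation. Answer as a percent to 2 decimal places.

(1 + g_nom) = (1 + g_real)(1 + π) = 1.0730 × 1.0200 = 1.09446.

9.45%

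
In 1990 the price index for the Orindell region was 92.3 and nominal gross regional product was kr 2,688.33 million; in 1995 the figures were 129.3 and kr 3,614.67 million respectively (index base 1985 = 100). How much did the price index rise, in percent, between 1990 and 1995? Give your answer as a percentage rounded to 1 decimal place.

40.1%

Price-level change = 129.3 / 92.3 − 1 = 0.4009.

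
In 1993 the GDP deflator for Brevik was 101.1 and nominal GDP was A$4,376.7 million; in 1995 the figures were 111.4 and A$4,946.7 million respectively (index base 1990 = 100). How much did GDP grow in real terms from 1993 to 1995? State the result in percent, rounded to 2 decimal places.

2.57%

Deflate each year: 1993 → 4376.7/1.011 = 4329.08; 1995 → 4946.7/1.114 = 4440.48.
So real GDP changed by 4440.48/4329.08 − 1 = 0.0257, i.e. 2.57%.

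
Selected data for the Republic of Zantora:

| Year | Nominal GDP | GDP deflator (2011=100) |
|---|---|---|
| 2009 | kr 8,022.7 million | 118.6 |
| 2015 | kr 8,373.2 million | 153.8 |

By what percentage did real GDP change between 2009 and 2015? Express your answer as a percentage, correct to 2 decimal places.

-19.52%

Real GDP 2009 = 8022.7 / 1.186 = 6764.50.
Real GDP 2015 = 8373.2 / 1.538 = 5444.21.
Real growth = 5444.21 / 6764.50 − 1 = -0.1952.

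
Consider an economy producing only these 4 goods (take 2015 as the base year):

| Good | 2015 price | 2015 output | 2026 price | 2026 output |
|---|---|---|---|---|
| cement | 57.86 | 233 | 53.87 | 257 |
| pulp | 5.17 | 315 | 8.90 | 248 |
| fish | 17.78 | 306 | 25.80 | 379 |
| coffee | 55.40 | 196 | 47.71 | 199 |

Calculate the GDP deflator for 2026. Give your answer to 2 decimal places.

104.15

Nominal GDP 2026 = 53.87·257 + 8.90·248 + 25.80·379 + 47.71·199 = 35324.28.
Real GDP 2026 (at 2015 prices) = 57.86·257 + 5.17·248 + 17.78·379 + 55.40·199 = 33915.40.
Deflator = Nominal/Real × 100 = 35324.28/33915.40 × 100 = 104.154.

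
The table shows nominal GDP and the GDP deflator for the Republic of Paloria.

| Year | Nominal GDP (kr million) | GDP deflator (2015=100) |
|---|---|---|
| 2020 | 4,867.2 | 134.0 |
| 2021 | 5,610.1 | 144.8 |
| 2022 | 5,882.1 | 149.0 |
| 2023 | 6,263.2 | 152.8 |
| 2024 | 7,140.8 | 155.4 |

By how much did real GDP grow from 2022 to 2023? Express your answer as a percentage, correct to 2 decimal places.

3.83%

Real GDP 2022 = 5882.1/1.490 = 3947.72.
Real GDP 2023 = 6263.2/1.528 = 4098.95.
Change = 4098.95/3947.72 − 1 = 0.0383.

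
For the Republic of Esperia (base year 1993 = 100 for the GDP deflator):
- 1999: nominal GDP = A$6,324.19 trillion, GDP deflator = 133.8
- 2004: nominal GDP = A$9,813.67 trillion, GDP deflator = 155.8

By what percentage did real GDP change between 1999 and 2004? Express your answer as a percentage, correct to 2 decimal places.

33.26%

Deflate each year: 1999 → 6324.19/1.338 = 4726.60; 2004 → 9813.67/1.558 = 6298.89.
So real GDP changed by 6298.89/4726.60 − 1 = 0.3326, i.e. 33.26%.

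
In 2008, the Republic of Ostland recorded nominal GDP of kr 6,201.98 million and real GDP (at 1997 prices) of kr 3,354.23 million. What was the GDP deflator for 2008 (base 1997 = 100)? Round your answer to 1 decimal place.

184.9

GDP deflator = (Nominal / Real) × 100 = 6201.98 / 3354.23 × 100 = 184.90.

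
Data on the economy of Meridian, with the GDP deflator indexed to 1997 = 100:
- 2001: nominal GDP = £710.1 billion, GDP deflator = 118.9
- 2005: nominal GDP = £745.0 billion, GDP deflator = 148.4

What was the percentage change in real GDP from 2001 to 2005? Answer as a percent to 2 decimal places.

-15.94%

Deflate each year: 2001 → 710.1/1.189 = 597.22; 2005 → 745.0/1.484 = 502.02.
So real GDP changed by 502.02/597.22 − 1 = -0.1594, i.e. -15.94%.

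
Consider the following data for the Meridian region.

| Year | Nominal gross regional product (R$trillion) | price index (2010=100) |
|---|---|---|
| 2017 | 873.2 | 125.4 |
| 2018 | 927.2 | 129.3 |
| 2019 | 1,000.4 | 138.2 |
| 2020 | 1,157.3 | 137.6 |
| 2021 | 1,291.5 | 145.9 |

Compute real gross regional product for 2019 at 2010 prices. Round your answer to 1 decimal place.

R$723.9 trillion

Real gross regional product 2019 = 1000.4 / 1.382 = 723.88.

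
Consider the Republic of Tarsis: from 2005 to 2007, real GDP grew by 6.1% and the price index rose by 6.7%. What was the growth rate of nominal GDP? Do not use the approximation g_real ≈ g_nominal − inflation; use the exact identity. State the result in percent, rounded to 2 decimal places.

(1 + g_nom) = (1 + g_real)(1 + π) = 1.0610 × 1.0670 = 1.13209.

13.21%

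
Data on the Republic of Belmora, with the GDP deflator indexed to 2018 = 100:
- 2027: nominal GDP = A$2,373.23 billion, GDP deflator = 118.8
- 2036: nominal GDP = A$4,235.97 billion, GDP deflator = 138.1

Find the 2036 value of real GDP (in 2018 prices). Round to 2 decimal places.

Real GDP = Nominal / (GDP deflator/100) = 4235.97 / 1.381 = 3067.32.

A$3,067.32 billion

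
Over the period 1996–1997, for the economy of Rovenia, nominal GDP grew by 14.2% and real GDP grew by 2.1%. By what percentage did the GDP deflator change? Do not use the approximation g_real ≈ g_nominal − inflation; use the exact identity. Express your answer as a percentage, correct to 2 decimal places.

11.85%

(1 + g_nom) = (1 + g_real)(1 + π), so π = 1.1420 / 1.0210 − 1 = 0.11851.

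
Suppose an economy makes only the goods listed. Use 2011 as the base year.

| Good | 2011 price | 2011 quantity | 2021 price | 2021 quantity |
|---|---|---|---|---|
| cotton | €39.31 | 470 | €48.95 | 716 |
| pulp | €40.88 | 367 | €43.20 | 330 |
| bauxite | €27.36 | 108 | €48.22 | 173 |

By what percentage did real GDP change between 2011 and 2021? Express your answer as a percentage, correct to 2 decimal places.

27.27%

Real GDP 2011 = Nominal GDP 2011 = 39.31·470 + 40.88·367 + 27.36·108 = 36433.54.
Real GDP 2021 (at 2011 prices) = 39.31·716 + 40.88·330 + 27.36·173 = 46369.64.
Real growth = 46369.64/36433.54 − 1 = 0.2727.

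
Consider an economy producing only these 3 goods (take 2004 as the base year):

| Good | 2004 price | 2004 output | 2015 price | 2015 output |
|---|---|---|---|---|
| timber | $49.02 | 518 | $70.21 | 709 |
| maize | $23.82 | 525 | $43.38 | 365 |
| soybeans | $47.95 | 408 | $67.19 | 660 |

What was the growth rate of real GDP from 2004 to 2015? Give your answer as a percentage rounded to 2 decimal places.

30.69%

Real GDP 2004 = Nominal GDP 2004 = 49.02·518 + 23.82·525 + 47.95·408 = 57461.46.
Real GDP 2015 (at 2004 prices) = 49.02·709 + 23.82·365 + 47.95·660 = 75096.48.
Real growth = 75096.48/57461.46 − 1 = 0.3069.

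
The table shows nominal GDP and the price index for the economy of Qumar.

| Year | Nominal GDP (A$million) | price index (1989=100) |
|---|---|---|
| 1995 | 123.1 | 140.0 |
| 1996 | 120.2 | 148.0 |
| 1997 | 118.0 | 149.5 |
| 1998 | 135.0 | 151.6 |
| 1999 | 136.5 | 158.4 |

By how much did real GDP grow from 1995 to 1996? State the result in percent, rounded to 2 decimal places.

Real GDP 1995 = 123.1/1.400 = 87.93.
Real GDP 1996 = 120.2/1.480 = 81.22.
Change = 81.22/87.93 − 1 = -0.0763.

-7.63%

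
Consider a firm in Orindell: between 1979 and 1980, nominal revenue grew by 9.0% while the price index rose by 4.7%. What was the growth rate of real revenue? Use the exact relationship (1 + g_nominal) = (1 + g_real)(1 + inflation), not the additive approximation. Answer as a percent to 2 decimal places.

(1 + g_nom) = (1 + g_real)(1 + π), so g_real = 1.0900 / 1.0470 − 1 = 0.04107.

4.11%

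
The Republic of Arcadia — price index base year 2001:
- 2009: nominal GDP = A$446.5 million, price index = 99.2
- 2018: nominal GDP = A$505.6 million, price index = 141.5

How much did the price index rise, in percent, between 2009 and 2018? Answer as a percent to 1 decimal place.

Price-level change = 141.5 / 99.2 − 1 = 0.4264.

42.6%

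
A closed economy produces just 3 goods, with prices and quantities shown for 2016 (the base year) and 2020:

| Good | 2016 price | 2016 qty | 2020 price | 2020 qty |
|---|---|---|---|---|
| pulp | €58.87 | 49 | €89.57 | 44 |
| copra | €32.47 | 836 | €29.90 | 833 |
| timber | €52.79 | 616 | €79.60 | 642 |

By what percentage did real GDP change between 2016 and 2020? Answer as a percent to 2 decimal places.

Real GDP 2016 = Nominal GDP 2016 = 58.87·49 + 32.47·836 + 52.79·616 = 62548.19.
Real GDP 2020 (at 2016 prices) = 58.87·44 + 32.47·833 + 52.79·642 = 63528.97.
Real growth = 63528.97/62548.19 − 1 = 0.0157.

1.57%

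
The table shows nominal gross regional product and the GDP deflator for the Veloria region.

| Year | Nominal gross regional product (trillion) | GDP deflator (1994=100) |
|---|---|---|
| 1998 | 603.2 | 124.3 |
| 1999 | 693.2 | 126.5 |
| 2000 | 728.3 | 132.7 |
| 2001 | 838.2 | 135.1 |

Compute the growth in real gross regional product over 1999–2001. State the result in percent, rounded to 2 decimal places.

13.22%

Real gross regional product 1999 = 693.2/1.265 = 547.98.
Real gross regional product 2001 = 838.2/1.351 = 620.43.
Change = 620.43/547.98 − 1 = 0.1322.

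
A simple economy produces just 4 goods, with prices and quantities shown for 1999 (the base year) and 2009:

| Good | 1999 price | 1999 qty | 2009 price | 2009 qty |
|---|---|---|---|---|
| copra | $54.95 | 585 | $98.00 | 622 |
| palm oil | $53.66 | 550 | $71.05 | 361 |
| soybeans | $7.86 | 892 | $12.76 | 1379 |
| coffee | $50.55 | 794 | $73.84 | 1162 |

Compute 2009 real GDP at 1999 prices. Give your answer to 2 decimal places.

$123128.20

Real GDP 2009 = Σ (p_1999 × q_2009) = 54.95·622 + 53.66·361 + 7.86·1379 + 50.55·1162 = 123128.20.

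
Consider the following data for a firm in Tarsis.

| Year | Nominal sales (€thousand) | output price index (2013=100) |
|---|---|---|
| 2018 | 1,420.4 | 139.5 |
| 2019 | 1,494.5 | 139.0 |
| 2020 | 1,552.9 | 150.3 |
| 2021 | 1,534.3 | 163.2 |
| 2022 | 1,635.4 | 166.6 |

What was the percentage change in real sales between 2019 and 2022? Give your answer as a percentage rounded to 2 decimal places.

-8.70%

Real sales 2019 = 1494.5/1.390 = 1075.18.
Real sales 2022 = 1635.4/1.666 = 981.63.
Change = 981.63/1075.18 − 1 = -0.0870.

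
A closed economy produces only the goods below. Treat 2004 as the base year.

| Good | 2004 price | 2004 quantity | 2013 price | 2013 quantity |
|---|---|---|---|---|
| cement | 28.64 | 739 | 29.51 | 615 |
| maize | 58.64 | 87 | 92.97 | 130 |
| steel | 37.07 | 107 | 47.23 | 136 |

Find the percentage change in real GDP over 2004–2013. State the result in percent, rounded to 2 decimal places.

0.15%

Real GDP 2004 = Nominal GDP 2004 = 28.64·739 + 58.64·87 + 37.07·107 = 30233.13.
Real GDP 2013 (at 2004 prices) = 28.64·615 + 58.64·130 + 37.07·136 = 30278.32.
Real growth = 30278.32/30233.13 − 1 = 0.0015.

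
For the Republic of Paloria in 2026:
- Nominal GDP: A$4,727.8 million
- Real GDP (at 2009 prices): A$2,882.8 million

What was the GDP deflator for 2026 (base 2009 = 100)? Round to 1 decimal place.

GDP deflator = (Nominal / Real) × 100 = 4727.8 / 2882.8 × 100 = 164.00.

164.0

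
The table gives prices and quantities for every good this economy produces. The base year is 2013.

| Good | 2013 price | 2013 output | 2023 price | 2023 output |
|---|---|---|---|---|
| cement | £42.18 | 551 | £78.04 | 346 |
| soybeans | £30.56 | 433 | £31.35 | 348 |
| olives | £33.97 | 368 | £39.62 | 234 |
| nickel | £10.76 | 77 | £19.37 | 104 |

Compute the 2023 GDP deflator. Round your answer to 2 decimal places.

143.44

Nominal GDP 2023 = 78.04·346 + 31.35·348 + 39.62·234 + 19.37·104 = 49197.20.
Real GDP 2023 (at 2013 prices) = 42.18·346 + 30.56·348 + 33.97·234 + 10.76·104 = 34297.18.
Deflator = Nominal/Real × 100 = 49197.20/34297.18 × 100 = 143.444.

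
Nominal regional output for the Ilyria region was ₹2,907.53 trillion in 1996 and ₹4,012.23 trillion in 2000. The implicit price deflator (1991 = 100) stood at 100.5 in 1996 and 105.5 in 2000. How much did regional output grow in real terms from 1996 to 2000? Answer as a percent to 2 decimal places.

Real regional output 1996 = 2907.53 / 1.005 = 2893.06.
Real regional output 2000 = 4012.23 / 1.055 = 3803.06.
Real growth = 3803.06 / 2893.06 − 1 = 0.3145.

31.45%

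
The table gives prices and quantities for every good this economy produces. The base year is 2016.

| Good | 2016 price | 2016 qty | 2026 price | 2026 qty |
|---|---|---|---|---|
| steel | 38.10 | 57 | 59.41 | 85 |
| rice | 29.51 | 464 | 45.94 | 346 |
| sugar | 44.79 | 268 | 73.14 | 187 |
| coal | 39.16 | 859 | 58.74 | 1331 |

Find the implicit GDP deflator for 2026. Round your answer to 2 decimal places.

Nominal GDP 2026 = 59.41·85 + 45.94·346 + 73.14·187 + 58.74·1331 = 112805.21.
Real GDP 2026 (at 2016 prices) = 38.10·85 + 29.51·346 + 44.79·187 + 39.16·1331 = 73946.65.
Deflator = Nominal/Real × 100 = 112805.21/73946.65 × 100 = 152.549.

152.55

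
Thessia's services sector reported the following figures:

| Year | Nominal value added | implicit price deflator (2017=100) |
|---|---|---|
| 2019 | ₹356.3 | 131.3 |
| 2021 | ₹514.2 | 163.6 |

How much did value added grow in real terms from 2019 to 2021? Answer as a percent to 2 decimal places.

15.82%

Deflate each year: 2019 → 356.3/1.313 = 271.36; 2021 → 514.2/1.636 = 314.30.
So real value added changed by 314.30/271.36 − 1 = 0.1582, i.e. 15.82%.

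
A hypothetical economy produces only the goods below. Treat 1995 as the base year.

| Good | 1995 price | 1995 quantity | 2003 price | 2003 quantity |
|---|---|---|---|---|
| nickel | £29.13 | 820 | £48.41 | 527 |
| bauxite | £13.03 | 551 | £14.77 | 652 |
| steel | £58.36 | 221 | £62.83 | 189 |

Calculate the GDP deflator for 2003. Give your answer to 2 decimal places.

134.81

Nominal GDP 2003 = 48.41·527 + 14.77·652 + 62.83·189 = 47016.98.
Real GDP 2003 (at 1995 prices) = 29.13·527 + 13.03·652 + 58.36·189 = 34877.11.
Deflator = Nominal/Real × 100 = 47016.98/34877.11 × 100 = 134.808.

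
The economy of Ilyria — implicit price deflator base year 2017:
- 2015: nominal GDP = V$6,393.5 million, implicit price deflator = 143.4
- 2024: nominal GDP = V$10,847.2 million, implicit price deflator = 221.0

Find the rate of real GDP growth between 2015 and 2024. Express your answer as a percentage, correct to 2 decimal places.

10.09%

Real GDP 2015 = 6393.5 / 1.434 = 4458.51.
Real GDP 2024 = 10847.2 / 2.210 = 4908.24.
Real growth = 4908.24 / 4458.51 − 1 = 0.1009.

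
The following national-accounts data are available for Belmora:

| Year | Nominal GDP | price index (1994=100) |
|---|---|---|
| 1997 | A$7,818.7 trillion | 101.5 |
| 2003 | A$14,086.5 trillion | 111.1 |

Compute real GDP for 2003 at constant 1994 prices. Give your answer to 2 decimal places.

Real GDP = Nominal / (price index/100) = 14086.5 / 1.111 = 12679.12.

A$12,679.12 trillion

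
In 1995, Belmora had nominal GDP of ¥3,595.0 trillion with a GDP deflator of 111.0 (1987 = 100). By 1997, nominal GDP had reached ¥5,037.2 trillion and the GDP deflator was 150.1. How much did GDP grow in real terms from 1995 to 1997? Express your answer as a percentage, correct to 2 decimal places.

Real GDP 1995 = 3595.0 / 1.110 = 3238.74.
Real GDP 1997 = 5037.2 / 1.501 = 3355.90.
Real growth = 3355.90 / 3238.74 − 1 = 0.0362.

3.62%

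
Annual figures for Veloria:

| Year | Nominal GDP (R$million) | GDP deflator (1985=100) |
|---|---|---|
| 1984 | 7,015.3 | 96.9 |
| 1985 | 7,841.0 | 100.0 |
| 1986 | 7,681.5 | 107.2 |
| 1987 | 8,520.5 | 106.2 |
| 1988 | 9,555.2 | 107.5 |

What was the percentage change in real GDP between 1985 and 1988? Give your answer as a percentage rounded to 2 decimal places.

Real GDP 1985 = 7841.0/1.000 = 7841.00.
Real GDP 1988 = 9555.2/1.075 = 8888.56.
Change = 8888.56/7841.00 − 1 = 0.1336.

13.36%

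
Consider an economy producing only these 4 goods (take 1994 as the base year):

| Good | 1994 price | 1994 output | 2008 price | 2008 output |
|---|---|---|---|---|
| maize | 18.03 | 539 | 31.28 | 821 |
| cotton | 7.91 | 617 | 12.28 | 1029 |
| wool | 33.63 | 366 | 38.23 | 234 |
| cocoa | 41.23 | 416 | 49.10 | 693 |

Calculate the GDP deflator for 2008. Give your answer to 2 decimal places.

136.89

Nominal GDP 2008 = 31.28·821 + 12.28·1029 + 38.23·234 + 49.10·693 = 81289.12.
Real GDP 2008 (at 1994 prices) = 18.03·821 + 7.91·1029 + 33.63·234 + 41.23·693 = 59383.83.
Deflator = Nominal/Real × 100 = 81289.12/59383.83 × 100 = 136.888.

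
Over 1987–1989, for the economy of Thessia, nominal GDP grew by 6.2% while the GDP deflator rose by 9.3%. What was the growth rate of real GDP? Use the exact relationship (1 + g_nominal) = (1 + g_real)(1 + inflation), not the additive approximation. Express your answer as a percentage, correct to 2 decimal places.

(1 + g_nom) = (1 + g_real)(1 + π), so g_real = 1.0620 / 1.0930 − 1 = -0.02836.

-2.84%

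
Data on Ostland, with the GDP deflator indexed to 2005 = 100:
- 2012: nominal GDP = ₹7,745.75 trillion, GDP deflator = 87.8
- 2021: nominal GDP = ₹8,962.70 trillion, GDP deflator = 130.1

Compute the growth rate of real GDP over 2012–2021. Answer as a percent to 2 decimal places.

Real GDP 2012 = 7745.75 / 0.878 = 8822.04.
Real GDP 2021 = 8962.70 / 1.301 = 6889.09.
Real growth = 6889.09 / 8822.04 − 1 = -0.2191.

-21.91%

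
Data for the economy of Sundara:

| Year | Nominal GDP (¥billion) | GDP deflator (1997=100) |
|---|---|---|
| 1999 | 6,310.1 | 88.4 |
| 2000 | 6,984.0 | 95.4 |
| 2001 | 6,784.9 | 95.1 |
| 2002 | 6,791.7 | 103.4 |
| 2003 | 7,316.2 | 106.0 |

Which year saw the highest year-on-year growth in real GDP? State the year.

2000: real = 6984.0/0.954 = 7320.75; growth vs 1999 (7138.12) = 2.56%.
2001: real = 6784.9/0.951 = 7134.49; growth vs 2000 (7320.75) = -2.54%.
2002: real = 6791.7/1.034 = 6568.38; growth vs 2001 (7134.49) = -7.93%.
2003: real = 7316.2/1.060 = 6902.08; growth vs 2002 (6568.38) = 5.08%.

2003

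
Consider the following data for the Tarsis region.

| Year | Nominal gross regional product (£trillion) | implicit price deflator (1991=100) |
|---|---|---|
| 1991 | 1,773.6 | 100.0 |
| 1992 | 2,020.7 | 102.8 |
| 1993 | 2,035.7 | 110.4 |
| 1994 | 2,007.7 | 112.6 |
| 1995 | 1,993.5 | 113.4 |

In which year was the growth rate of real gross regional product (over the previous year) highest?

1992: real = 2020.7/1.028 = 1965.66; growth vs 1991 (1773.60) = 10.83%.
1993: real = 2035.7/1.104 = 1843.93; growth vs 1992 (1965.66) = -6.19%.
1994: real = 2007.7/1.126 = 1783.04; growth vs 1993 (1843.93) = -3.30%.
1995: real = 1993.5/1.134 = 1757.94; growth vs 1994 (1783.04) = -1.41%.

1992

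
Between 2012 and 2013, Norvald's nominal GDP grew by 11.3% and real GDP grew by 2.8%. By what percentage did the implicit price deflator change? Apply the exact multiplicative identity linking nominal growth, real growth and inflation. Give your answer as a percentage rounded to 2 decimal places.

(1 + g_nom) = (1 + g_real)(1 + π), so π = 1.1130 / 1.0280 − 1 = 0.08268.

8.27%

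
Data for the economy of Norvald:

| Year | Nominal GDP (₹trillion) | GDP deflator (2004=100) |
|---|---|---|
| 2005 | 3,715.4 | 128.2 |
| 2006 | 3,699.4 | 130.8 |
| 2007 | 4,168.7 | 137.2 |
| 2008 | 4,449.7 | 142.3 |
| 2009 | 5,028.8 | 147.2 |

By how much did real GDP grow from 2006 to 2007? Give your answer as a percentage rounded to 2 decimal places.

7.43%

Real GDP 2006 = 3699.4/1.308 = 2828.29.
Real GDP 2007 = 4168.7/1.372 = 3038.41.
Change = 3038.41/2828.29 − 1 = 0.0743.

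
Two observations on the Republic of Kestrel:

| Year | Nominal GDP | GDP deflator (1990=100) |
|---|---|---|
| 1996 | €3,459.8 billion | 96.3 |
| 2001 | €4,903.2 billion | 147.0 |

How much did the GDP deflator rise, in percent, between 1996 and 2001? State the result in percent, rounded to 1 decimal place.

52.6%

Price-level change = 147.0 / 96.3 − 1 = 0.5265.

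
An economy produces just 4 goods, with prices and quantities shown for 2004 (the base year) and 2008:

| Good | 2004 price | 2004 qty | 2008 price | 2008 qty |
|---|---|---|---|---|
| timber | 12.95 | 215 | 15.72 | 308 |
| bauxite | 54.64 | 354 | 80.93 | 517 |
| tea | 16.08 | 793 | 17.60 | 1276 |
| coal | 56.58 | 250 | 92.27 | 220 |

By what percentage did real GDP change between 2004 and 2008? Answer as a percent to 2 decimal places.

33.00%

Real GDP 2004 = Nominal GDP 2004 = 12.95·215 + 54.64·354 + 16.08·793 + 56.58·250 = 49023.25.
Real GDP 2008 (at 2004 prices) = 12.95·308 + 54.64·517 + 16.08·1276 + 56.58·220 = 65203.16.
Real growth = 65203.16/49023.25 − 1 = 0.3300.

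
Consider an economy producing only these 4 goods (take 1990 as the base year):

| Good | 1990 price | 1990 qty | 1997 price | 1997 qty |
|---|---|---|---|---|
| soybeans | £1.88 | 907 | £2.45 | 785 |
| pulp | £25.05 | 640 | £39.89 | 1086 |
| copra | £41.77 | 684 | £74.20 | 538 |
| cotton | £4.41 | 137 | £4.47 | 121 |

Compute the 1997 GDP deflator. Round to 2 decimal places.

Nominal GDP 1997 = 2.45·785 + 39.89·1086 + 74.20·538 + 4.47·121 = 85704.26.
Real GDP 1997 (at 1990 prices) = 1.88·785 + 25.05·1086 + 41.77·538 + 4.41·121 = 51685.97.
Deflator = Nominal/Real × 100 = 85704.26/51685.97 × 100 = 165.817.

165.82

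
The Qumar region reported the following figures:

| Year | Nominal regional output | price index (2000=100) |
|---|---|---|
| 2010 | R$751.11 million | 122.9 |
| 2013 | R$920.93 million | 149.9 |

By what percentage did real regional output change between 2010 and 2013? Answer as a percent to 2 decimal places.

0.52%

Real regional output 2010 = 751.11 / 1.229 = 611.16.
Real regional output 2013 = 920.93 / 1.499 = 614.36.
Real growth = 614.36 / 611.16 − 1 = 0.0052.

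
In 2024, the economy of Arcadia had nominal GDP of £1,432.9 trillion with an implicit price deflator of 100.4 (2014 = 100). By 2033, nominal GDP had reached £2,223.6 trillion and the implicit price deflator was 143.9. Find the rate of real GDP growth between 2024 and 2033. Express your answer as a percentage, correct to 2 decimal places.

8.27%

Real GDP 2024 = 1432.9 / 1.004 = 1427.19.
Real GDP 2033 = 2223.6 / 1.439 = 1545.24.
Real growth = 1545.24 / 1427.19 − 1 = 0.0827.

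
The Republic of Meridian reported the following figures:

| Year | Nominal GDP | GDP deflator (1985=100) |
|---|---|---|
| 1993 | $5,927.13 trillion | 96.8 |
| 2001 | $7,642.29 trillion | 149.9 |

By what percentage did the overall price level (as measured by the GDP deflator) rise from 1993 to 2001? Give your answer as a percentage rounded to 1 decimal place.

54.9%

Price-level change = 149.9 / 96.8 − 1 = 0.5486.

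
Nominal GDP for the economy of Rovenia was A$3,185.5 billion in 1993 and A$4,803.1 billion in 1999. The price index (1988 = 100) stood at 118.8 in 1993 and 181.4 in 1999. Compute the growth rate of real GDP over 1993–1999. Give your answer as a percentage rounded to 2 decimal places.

Deflate each year: 1993 → 3185.5/1.188 = 2681.40; 1999 → 4803.1/1.814 = 2647.79.
So real GDP changed by 2647.79/2681.40 − 1 = -0.0125, i.e. -1.25%.

-1.25%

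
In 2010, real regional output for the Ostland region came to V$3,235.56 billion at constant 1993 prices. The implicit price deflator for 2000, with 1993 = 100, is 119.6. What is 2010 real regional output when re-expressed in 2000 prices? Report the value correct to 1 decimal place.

V$3,869.7 billion

Real regional output in 2000 prices = Real regional output in 1993 prices × (P_2000/P_1993) = 3235.56 × 1.196 = 3869.73.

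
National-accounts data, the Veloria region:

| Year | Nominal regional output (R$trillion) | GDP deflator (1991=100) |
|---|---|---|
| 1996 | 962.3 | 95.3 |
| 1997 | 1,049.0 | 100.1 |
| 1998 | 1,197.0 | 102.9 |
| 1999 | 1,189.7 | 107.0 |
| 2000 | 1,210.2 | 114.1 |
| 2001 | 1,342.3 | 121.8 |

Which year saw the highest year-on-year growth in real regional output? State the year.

1998

1997: real = 1049.0/1.001 = 1047.95; growth vs 1996 (1009.76) = 3.78%.
1998: real = 1197.0/1.029 = 1163.27; growth vs 1997 (1047.95) = 11.00%.
1999: real = 1189.7/1.070 = 1111.87; growth vs 1998 (1163.27) = -4.42%.
2000: real = 1210.2/1.141 = 1060.65; growth vs 1999 (1111.87) = -4.61%.
2001: real = 1342.3/1.218 = 1102.05; growth vs 2000 (1060.65) = 3.90%.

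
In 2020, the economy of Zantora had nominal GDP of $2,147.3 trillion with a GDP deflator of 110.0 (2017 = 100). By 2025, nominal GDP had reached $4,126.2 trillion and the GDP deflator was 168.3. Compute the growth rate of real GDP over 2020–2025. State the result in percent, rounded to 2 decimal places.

Deflate each year: 2020 → 2147.3/1.100 = 1952.09; 2025 → 4126.2/1.683 = 2451.69.
So real GDP changed by 2451.69/1952.09 − 1 = 0.2559, i.e. 25.59%.

25.59%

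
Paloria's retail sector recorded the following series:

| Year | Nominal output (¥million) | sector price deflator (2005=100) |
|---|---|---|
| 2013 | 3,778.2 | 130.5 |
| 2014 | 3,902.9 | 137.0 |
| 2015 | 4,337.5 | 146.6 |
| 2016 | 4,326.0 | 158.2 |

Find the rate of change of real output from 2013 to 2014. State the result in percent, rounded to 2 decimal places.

Real output 2013 = 3778.2/1.305 = 2895.17.
Real output 2014 = 3902.9/1.370 = 2848.83.
Change = 2848.83/2895.17 − 1 = -0.0160.

-1.60%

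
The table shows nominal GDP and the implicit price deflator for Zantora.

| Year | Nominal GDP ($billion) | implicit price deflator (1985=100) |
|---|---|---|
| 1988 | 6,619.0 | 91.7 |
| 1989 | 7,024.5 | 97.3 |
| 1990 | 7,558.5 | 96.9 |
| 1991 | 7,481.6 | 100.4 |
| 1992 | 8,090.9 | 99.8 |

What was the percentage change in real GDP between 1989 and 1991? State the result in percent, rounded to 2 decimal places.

Real GDP 1989 = 7024.5/0.973 = 7219.42.
Real GDP 1991 = 7481.6/1.004 = 7451.79.
Change = 7451.79/7219.42 − 1 = 0.0322.

3.22%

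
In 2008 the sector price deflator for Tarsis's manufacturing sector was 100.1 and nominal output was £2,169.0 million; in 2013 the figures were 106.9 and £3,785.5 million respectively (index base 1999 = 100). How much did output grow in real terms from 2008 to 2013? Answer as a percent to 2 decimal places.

Deflate each year: 2008 → 2169.0/1.001 = 2166.83; 2013 → 3785.5/1.069 = 3541.16.
So real output changed by 3541.16/2166.83 − 1 = 0.6343, i.e. 63.43%.

63.43%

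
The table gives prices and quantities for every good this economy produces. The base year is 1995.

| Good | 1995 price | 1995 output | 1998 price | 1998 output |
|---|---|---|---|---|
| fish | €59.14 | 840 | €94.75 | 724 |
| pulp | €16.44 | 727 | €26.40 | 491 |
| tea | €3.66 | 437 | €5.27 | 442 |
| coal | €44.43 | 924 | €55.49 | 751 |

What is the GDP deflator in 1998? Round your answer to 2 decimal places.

Nominal GDP 1998 = 94.75·724 + 26.40·491 + 5.27·442 + 55.49·751 = 125563.73.
Real GDP 1998 (at 1995 prices) = 59.14·724 + 16.44·491 + 3.66·442 + 44.43·751 = 85874.05.
Deflator = Nominal/Real × 100 = 125563.73/85874.05 × 100 = 146.218.

146.22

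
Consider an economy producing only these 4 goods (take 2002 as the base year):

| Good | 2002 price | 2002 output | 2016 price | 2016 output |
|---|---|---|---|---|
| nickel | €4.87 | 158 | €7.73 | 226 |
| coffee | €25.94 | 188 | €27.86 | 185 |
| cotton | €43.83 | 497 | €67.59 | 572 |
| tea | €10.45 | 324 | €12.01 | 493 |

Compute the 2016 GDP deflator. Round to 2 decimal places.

Nominal GDP 2016 = 7.73·226 + 27.86·185 + 67.59·572 + 12.01·493 = 51483.49.
Real GDP 2016 (at 2002 prices) = 4.87·226 + 25.94·185 + 43.83·572 + 10.45·493 = 36122.13.
Deflator = Nominal/Real × 100 = 51483.49/36122.13 × 100 = 142.526.

142.53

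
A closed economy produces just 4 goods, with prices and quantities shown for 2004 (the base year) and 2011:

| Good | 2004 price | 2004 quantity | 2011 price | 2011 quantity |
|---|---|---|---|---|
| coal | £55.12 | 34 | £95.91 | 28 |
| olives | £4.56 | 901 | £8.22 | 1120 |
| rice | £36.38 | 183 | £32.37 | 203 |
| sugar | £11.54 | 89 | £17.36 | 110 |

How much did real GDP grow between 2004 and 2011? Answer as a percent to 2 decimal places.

Real GDP 2004 = Nominal GDP 2004 = 55.12·34 + 4.56·901 + 36.38·183 + 11.54·89 = 13667.24.
Real GDP 2011 (at 2004 prices) = 55.12·28 + 4.56·1120 + 36.38·203 + 11.54·110 = 15305.10.
Real growth = 15305.10/13667.24 − 1 = 0.1198.

11.98%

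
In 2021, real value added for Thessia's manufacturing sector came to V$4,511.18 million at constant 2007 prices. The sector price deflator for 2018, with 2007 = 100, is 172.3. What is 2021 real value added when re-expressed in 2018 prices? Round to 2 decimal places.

Real value added in 2018 prices = Real value added in 2007 prices × (P_2018/P_2007) = 4511.18 × 1.723 = 7772.76.

V$7,772.76 million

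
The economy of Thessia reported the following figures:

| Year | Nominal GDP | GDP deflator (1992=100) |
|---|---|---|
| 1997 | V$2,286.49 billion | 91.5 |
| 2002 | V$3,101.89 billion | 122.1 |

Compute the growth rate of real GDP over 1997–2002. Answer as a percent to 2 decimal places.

Deflate each year: 1997 → 2286.49/0.915 = 2498.90; 2002 → 3101.89/1.221 = 2540.45.
So real GDP changed by 2540.45/2498.90 − 1 = 0.0166, i.e. 1.66%.

1.66%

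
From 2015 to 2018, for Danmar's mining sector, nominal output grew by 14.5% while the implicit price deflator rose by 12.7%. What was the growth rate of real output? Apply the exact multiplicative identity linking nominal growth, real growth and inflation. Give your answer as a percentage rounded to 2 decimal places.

1.60%

(1 + g_nom) = (1 + g_real)(1 + π), so g_real = 1.1450 / 1.1270 − 1 = 0.01597.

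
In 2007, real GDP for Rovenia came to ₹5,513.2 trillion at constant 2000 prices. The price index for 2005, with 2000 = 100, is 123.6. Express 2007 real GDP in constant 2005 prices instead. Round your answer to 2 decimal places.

₹6,814.32 trillion

Real GDP in 2005 prices = Real GDP in 2000 prices × (P_2005/P_2000) = 5513.2 × 1.236 = 6814.32.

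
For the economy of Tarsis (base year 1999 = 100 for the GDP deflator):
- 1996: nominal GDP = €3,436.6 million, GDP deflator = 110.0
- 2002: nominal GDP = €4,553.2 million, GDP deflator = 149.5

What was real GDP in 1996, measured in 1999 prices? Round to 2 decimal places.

Real GDP = Nominal / (GDP deflator/100) = 3436.6 / 1.100 = 3124.18.

€3,124.18 million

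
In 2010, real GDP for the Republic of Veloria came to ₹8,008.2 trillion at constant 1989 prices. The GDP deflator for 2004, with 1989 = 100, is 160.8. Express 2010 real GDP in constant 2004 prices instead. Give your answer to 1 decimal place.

₹12,877.2 trillion

Real GDP in 2004 prices = Real GDP in 1989 prices × (P_2004/P_1989) = 8008.2 × 1.608 = 12877.19.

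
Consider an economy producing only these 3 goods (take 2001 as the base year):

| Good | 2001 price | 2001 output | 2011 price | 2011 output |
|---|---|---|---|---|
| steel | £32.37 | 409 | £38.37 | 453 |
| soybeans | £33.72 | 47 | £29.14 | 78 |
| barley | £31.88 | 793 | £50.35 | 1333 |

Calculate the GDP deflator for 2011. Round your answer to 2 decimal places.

Nominal GDP 2011 = 38.37·453 + 29.14·78 + 50.35·1333 = 86771.08.
Real GDP 2011 (at 2001 prices) = 32.37·453 + 33.72·78 + 31.88·1333 = 59789.81.
Deflator = Nominal/Real × 100 = 86771.08/59789.81 × 100 = 145.127.

145.13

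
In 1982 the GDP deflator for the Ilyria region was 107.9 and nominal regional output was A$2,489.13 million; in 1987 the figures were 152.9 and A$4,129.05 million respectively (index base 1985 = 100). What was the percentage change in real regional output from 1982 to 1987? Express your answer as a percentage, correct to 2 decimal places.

17.06%

Real regional output 1982 = 2489.13 / 1.079 = 2306.89.
Real regional output 1987 = 4129.05 / 1.529 = 2700.49.
Real growth = 2700.49 / 2306.89 − 1 = 0.1706.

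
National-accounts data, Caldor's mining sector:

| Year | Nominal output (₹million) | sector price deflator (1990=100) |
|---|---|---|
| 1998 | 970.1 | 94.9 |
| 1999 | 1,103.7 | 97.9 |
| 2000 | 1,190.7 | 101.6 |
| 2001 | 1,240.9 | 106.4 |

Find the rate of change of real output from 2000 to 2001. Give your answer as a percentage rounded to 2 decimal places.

-0.49%

Real output 2000 = 1190.7/1.016 = 1171.95.
Real output 2001 = 1240.9/1.064 = 1166.26.
Change = 1166.26/1171.95 − 1 = -0.0049.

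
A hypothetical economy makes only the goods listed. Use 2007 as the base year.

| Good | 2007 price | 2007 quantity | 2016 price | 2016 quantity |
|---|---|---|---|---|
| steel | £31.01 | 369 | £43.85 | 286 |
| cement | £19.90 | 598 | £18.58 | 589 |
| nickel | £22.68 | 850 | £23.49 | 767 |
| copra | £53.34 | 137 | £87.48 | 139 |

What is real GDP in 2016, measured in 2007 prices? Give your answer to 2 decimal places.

£45399.78

Real GDP 2016 = Σ (p_2007 × q_2016) = 31.01·286 + 19.90·589 + 22.68·767 + 53.34·139 = 45399.78.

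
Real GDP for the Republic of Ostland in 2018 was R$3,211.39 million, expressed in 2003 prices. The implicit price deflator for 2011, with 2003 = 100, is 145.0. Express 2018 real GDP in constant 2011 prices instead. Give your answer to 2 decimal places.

R$4,656.52 million

Real GDP in 2011 prices = Real GDP in 2003 prices × (P_2011/P_2003) = 3211.39 × 1.450 = 4656.52.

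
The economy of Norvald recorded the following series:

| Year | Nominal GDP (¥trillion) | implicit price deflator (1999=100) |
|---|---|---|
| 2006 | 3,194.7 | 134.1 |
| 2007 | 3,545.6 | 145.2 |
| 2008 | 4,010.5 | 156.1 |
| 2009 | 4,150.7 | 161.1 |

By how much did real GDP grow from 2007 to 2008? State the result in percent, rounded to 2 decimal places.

Real GDP 2007 = 3545.6/1.452 = 2441.87.
Real GDP 2008 = 4010.5/1.561 = 2569.19.
Change = 2569.19/2441.87 − 1 = 0.0521.

5.21%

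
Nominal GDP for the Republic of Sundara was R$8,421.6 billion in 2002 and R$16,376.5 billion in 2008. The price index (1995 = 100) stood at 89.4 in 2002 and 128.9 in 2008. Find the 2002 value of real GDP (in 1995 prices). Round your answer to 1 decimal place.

R$9,420.1 billion

Real GDP = Nominal / (price index/100) = 8421.6 / 0.894 = 9420.13.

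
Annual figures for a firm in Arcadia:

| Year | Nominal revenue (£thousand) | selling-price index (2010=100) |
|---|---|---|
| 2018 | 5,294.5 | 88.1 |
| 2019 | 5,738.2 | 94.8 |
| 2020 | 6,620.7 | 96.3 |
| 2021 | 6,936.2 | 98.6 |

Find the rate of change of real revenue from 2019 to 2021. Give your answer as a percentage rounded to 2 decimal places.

16.22%

Real revenue 2019 = 5738.2/0.948 = 6052.95.
Real revenue 2021 = 6936.2/0.986 = 7034.69.
Change = 7034.69/6052.95 − 1 = 0.1622.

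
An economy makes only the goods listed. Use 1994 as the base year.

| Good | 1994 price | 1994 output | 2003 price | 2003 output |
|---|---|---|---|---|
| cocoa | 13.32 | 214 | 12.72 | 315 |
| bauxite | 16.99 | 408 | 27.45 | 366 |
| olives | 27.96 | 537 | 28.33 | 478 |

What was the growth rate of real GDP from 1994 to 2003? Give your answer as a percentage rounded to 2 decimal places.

Real GDP 1994 = Nominal GDP 1994 = 13.32·214 + 16.99·408 + 27.96·537 = 24796.92.
Real GDP 2003 (at 1994 prices) = 13.32·315 + 16.99·366 + 27.96·478 = 23779.02.
Real growth = 23779.02/24796.92 − 1 = -0.0410.

-4.10%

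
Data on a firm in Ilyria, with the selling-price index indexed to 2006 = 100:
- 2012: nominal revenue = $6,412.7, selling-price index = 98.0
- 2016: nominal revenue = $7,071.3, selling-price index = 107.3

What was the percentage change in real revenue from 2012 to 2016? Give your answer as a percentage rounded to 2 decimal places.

Real revenue 2012 = 6412.7 / 0.980 = 6543.57.
Real revenue 2016 = 7071.3 / 1.073 = 6590.21.
Real growth = 6590.21 / 6543.57 − 1 = 0.0071.

0.71%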